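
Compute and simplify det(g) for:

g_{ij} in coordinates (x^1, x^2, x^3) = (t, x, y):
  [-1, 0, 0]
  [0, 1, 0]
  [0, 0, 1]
Diagonal metric: det(g) = g_{11}·g_{22}·g_{33}
= (-1)·(1)·(1)
det(g) = -1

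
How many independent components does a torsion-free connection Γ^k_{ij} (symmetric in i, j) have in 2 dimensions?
Γ^k_{ij} has n choices for the upper index and n(n+1)/2 independent symmetric lower index pairs.
Total = 2 × 2×3/2 = 2 × 3 = 6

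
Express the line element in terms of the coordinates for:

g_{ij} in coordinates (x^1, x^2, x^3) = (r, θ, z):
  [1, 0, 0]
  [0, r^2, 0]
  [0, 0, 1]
ds^2 = g_{ij} dx^i dx^j; only the non-zero components contribute.
ds^2 = dr^2 + r^2 dθ^2 + dz^2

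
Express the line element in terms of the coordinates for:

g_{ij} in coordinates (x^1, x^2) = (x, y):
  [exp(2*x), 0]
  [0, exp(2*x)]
ds^2 = g_{ij} dx^i dx^j; only the non-zero components contribute.
ds^2 = exp(2*x) dx^2 + exp(2*x) dy^2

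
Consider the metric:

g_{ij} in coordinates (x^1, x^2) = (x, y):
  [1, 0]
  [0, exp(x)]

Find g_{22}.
With x^1 = x, x^2 = y, g_{22} = g_{yy} is the row-2, column-2 entry of the matrix.
g_{22} = exp(x)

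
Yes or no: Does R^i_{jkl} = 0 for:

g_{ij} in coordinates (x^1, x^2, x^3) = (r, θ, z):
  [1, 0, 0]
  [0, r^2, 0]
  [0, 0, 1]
Non-zero Christoffel symbols:
Γ^r_{θ θ} = -r
Γ^θ_{r θ} = 1/r
Ricci tensor: R_{rr} = 0, R_{rθ} = 0, R_{rz} = 0, R_{θθ} = 0, R_{θz} = 0, R_{zz} = 0
All R_{ij} vanish; in 3 dimensions the Riemann tensor is fully determined by the Ricci tensor, so R^i_{jkl} = 0: the metric is flat (curvilinear coordinates on flat space).
Yes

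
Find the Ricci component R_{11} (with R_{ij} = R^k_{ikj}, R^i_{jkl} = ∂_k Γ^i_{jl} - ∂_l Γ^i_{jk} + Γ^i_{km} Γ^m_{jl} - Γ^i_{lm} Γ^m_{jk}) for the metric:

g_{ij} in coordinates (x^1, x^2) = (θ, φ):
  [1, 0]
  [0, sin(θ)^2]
Non-zero Christoffel symbols (Γ^k_{ij} = Γ^k_{ji}):
Γ^θ_{φ φ} = -sin(2*θ)/2
Γ^φ_{θ φ} = 1/tan(θ)
R^θ_{θ θ θ} = 0 (a repeated index in an antisymmetric pair)
R^φ_{θ φ θ} = ∂_φ Γ^φ_{θ θ} - ∂_θ Γ^φ_{θ φ} + Γ^φ_{φ m} Γ^m_{θ θ} - Γ^φ_{θ m} Γ^m_{θ φ}
  = (0) - (-1/sin(θ)^2) + (0) - (1/tan(θ)^2) = 1
R_{θθ} = R^θ_{θ θ θ} + R^φ_{θ φ θ} = (0) + (1) = 1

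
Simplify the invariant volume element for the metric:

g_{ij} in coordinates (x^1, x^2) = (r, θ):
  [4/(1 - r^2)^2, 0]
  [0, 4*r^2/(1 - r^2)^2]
det(g) = 16*r^2/(1 - r^2)^4
√|det(g)| = 4*r/(r^2 - 1)^2
Volume element: dV = 4*r/(r^2 - 1)^2 dr dθ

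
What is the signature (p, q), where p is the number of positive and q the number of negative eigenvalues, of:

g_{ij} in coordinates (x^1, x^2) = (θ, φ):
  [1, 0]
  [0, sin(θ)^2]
The metric is diagonal, so its eigenvalues are the diagonal entries: 1, sin(θ)^2 (at a generic point, where coordinate-dependent entries are positive).
2 positive, 0 negative.
(2, 0) - Riemannian (positive definite)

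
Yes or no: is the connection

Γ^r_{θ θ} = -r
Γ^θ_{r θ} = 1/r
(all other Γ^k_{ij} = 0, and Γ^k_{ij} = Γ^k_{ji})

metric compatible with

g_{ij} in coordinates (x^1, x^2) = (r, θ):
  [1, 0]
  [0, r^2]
Using ∇_k g_{ij} = ∂_k g_{ij} - Γ^m_{ki} g_{mj} - Γ^m_{kj} g_{im}:
e.g. ∇_r g_{θθ} = (2*r) - (r) - (r) = 0
Every component ∇_k g_{ij} vanishes: the connection is metric compatible.
Yes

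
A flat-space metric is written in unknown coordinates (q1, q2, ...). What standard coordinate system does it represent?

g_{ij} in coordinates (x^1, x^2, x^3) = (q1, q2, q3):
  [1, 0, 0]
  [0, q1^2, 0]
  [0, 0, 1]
The line element ds^2 = dq1^2 + q1^2 dq2^2 + dq3^2 is dr^2 + r^2 dθ^2 + dz^2 with q1 = r, q2 = θ, q3 = z.
cylindrical coordinates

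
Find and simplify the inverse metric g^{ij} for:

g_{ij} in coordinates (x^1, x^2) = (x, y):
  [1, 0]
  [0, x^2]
The metric is diagonal, so g^{ij} is diagonal with entries 1/g_{ii}: diag(1, 1/(x^2)).
g^{ij}:
  [1, 0]
  [0, 1/x^2]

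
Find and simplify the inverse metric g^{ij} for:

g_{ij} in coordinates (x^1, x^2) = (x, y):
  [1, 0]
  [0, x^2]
The metric is diagonal, so g^{ij} is diagonal with entries 1/g_{ii}: diag(1, 1/(x^2)).
g^{ij}:
  [1, 0]
  [0, 1/x^2]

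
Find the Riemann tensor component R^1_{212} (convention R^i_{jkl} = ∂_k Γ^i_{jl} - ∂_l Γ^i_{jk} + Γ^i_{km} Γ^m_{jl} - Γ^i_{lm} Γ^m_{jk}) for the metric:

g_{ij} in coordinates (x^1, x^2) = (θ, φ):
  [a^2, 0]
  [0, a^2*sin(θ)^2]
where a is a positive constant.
Non-zero Christoffel symbols (Γ^k_{ij} = Γ^k_{ji}):
Γ^θ_{φ φ} = -sin(2*θ)/2
Γ^φ_{θ φ} = 1/tan(θ)
R^θ_{φ θ φ} = ∂_θ Γ^θ_{φ φ} - ∂_φ Γ^θ_{φ θ} + Γ^θ_{θ m} Γ^m_{φ φ} - Γ^θ_{φ m} Γ^m_{φ θ}
  = (-cos(2*θ)) - (0) + (0) - (-cos(θ)^2) = sin(θ)^2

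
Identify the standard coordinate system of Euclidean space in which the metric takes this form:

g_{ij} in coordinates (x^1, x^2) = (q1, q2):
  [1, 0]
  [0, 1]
All components are constant and the metric is the identity, i.e. orthonormal rectilinear coordinates.
Cartesian (2D) coordinates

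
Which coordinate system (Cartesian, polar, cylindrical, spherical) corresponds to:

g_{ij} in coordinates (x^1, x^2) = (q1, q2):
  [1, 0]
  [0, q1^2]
The line element ds^2 = dq1^2 + q1^2 dq2^2 is dr^2 + r^2 dθ^2 with q1 = r, q2 = θ.
polar coordinates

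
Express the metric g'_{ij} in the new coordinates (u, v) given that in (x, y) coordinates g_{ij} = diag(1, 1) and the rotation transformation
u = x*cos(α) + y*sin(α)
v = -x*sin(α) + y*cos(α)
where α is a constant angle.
Invert the transformation: x = u*cos(α) - v*sin(α), y = u*sin(α) + v*cos(α)
g'_{ij} = (∂x^k/∂x'^i)(∂x^l/∂x'^j) g_{kl}; with g_{kl} = δ_{kl} this is Σ_k (∂x^k/∂x'^i)(∂x^k/∂x'^j).
Jacobian: ∂x/∂u = cos(α), ∂x/∂v = -sin(α), ∂y/∂u = sin(α), ∂y/∂v = cos(α)
g'_{uu} = (cos(α))(cos(α)) + (sin(α))(sin(α)) = 1
g'_{uv} = (cos(α))(-sin(α)) + (sin(α))(cos(α)) = 0
g'_{vv} = (-sin(α))(-sin(α)) + (cos(α))(cos(α)) = 1
g'_{ij} = diag(1, 1)
The Euclidean metric is invariant under rotations.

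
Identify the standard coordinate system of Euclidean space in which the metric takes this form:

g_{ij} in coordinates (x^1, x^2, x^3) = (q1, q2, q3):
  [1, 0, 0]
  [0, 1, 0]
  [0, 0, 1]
All components are constant and the metric is the identity, i.e. orthonormal rectilinear coordinates.
Cartesian (3D) coordinates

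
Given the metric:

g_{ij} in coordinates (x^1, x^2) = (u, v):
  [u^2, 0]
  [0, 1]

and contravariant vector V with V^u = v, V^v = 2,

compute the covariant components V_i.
V_i = g_{ij} V^j:
V_u = (u^2)(v) + (0)(2) = u^2*v
V_v = (0)(v) + (1)(2) = 2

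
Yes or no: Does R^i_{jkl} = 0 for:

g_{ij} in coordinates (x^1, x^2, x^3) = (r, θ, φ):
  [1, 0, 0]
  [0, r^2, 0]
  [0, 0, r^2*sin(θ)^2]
Non-zero Christoffel symbols:
Γ^r_{θ θ} = -r
Γ^r_{φ φ} = -r*sin(θ)^2
Γ^θ_{r θ} = 1/r
Γ^θ_{φ φ} = -sin(2*θ)/2
Γ^φ_{r φ} = 1/r
Γ^φ_{θ φ} = 1/tan(θ)
Ricci tensor: R_{rr} = 0, R_{rθ} = 0, R_{rφ} = 0, R_{θθ} = 0, R_{θφ} = 0, R_{φφ} = 0
All R_{ij} vanish; in 3 dimensions the Riemann tensor is fully determined by the Ricci tensor, so R^i_{jkl} = 0: the metric is flat (curvilinear coordinates on flat space).
Yes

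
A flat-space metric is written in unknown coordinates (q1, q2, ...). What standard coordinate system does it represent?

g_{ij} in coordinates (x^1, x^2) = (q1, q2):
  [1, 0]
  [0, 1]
All components are constant and the metric is the identity, i.e. orthonormal rectilinear coordinates.
Cartesian (2D) coordinates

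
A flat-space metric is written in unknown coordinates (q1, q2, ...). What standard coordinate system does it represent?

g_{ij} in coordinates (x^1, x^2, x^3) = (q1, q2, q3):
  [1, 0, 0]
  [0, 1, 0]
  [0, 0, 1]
All components are constant and the metric is the identity, i.e. orthonormal rectilinear coordinates.
Cartesian (3D) coordinates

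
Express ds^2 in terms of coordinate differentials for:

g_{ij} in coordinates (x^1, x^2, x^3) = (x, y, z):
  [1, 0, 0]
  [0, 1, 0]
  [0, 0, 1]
ds^2 = g_{ij} dx^i dx^j; only the non-zero components contribute.
ds^2 = dx^2 + dy^2 + dz^2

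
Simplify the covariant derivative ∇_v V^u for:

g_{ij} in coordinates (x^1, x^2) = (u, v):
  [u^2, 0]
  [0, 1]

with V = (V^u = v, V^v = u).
Non-zero Christoffel symbols:
Γ^u_{u u} = 1/u
∇_v V^u = ∂_v V^u + Γ^u_{v j} V^j
  = (1) + (0)(v) + (0)(u)
  = 1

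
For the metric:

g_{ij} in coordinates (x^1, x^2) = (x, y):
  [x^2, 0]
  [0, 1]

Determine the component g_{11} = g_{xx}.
With x^1 = x, x^2 = y, g_{11} = g_{xx} is the row-1, column-1 entry of the matrix.
g_{11} = x^2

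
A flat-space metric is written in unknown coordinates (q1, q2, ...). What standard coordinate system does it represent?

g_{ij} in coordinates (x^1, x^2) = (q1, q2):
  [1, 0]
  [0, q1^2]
The line element ds^2 = dq1^2 + q1^2 dq2^2 is dr^2 + r^2 dθ^2 with q1 = r, q2 = θ.
polar coordinates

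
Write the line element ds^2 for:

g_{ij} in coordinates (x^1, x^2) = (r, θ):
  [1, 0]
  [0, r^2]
ds^2 = g_{ij} dx^i dx^j; only the non-zero components contribute.
ds^2 = dr^2 + r^2 dθ^2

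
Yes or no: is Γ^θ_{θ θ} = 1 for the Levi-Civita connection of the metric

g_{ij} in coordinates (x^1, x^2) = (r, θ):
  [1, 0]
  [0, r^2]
Γ^θ_{θ θ} = (1/2) g^{θθ} (∂_θ g_{θθ} + ∂_θ g_{θθ} - ∂_θ g_{θθ}) = (1/2)(1/r^2)((0) + (0) - (0)) = 0
This differs from the proposed value 1.
No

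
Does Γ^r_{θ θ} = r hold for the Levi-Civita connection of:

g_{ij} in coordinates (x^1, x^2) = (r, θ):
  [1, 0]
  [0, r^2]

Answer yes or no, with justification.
Γ^r_{θ θ} = (1/2) g^{rr} (∂_θ g_{rθ} + ∂_θ g_{rθ} - ∂_r g_{θθ}) = (1/2)(1)((0) + (0) - (2*r)) = -r
This differs from the proposed value r.
No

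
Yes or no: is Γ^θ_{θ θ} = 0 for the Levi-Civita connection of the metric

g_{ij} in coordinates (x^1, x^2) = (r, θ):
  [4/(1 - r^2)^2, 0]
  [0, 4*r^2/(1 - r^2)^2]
Γ^θ_{θ θ} = (1/2) g^{θθ} (∂_θ g_{θθ} + ∂_θ g_{θθ} - ∂_θ g_{θθ}) = (1/2)((1 - r^2)^2/(4*r^2))((0) + (0) - (0)) = 0
This equals the proposed value 0.
Yes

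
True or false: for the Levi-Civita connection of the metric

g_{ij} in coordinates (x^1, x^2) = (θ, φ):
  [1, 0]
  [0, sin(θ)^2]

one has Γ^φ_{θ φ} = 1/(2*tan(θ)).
Γ^φ_{θ φ} = (1/2) g^{φφ} (∂_θ g_{φφ} + ∂_φ g_{φθ} - ∂_φ g_{θφ}) = (1/2)(1/sin(θ)^2)((sin(2*θ)) + (0) - (0)) = 1/tan(θ)
This differs from the proposed value 1/(2*tan(θ)).
False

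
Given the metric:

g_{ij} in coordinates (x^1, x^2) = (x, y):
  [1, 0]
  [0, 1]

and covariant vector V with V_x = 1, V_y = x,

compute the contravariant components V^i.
Inverse metric (diagonal): g^{xx} = 1, g^{yy} = 1
V^i = g^{ij} V_j:
V^x = (1)(1) + (0)(x) = 1
V^y = (0)(1) + (1)(x) = x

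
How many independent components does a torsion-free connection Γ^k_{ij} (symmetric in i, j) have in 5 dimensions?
Γ^k_{ij} has n choices for the upper index and n(n+1)/2 independent symmetric lower index pairs.
Total = 5 × 5×6/2 = 5 × 15 = 75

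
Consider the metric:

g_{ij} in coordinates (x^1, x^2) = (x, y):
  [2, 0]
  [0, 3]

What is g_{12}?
With x^1 = x, x^2 = y, g_{12} = g_{xy} is the row-1, column-2 entry of the matrix.
g_{12} = 0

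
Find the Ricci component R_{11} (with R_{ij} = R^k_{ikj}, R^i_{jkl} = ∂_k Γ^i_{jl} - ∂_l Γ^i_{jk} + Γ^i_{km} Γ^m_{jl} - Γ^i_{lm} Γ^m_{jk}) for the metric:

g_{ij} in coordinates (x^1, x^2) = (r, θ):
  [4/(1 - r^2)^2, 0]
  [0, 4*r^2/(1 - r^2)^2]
Non-zero Christoffel symbols (Γ^k_{ij} = Γ^k_{ji}):
Γ^r_{r r} = 2*r/(1 - r^2)
Γ^r_{θ θ} = (r^3 + r)/(r^2 - 1)
Γ^θ_{r θ} = (-r^2 - 1)/(r^3 - r)
R^r_{r r r} = 0 (a repeated index in an antisymmetric pair)
R^θ_{r θ r} = ∂_θ Γ^θ_{r r} - ∂_r Γ^θ_{r θ} + Γ^θ_{θ m} Γ^m_{r r} - Γ^θ_{r m} Γ^m_{r θ}
  = (0) - ((r^4 + 4*r^2 - 1)/(r^3 - r)^2) + (2*(r^2 + 1)/(r^2 - 1)^2) - ((r^2 + 1)^2/(r^3 - r)^2) = -4/(r^2 - 1)^2
R_{rr} = R^r_{r r r} + R^θ_{r θ r} = (0) + (-4/(r^2 - 1)^2) = -4/(r^2 - 1)^2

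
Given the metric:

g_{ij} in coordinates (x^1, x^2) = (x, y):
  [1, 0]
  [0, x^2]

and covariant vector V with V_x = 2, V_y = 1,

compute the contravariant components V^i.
Inverse metric (diagonal): g^{xx} = 1, g^{yy} = 1/x^2
V^i = g^{ij} V_j:
V^x = (1)(2) + (0)(1) = 2
V^y = (0)(2) + (1/x^2)(1) = 1/x^2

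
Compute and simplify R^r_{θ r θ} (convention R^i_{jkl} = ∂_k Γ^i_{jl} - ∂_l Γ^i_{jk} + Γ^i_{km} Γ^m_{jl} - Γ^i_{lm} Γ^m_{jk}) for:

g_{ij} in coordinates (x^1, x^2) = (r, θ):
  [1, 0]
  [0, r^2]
Non-zero Christoffel symbols (Γ^k_{ij} = Γ^k_{ji}):
Γ^r_{θ θ} = -r
Γ^θ_{r θ} = 1/r
R^r_{θ r θ} = ∂_r Γ^r_{θ θ} - ∂_θ Γ^r_{θ r} + Γ^r_{r m} Γ^m_{θ θ} - Γ^r_{θ m} Γ^m_{θ r}
  = (-1) - (0) + (0) - (-1) = 0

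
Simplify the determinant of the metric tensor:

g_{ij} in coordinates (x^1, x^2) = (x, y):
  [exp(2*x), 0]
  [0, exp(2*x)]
For a 2×2 metric: det(g) = g_{11}·g_{22} - g_{12}·g_{21}
= (exp(2*x))·(exp(2*x)) - (0)·(0)
= exp(4*x) - 0
det(g) = exp(4*x)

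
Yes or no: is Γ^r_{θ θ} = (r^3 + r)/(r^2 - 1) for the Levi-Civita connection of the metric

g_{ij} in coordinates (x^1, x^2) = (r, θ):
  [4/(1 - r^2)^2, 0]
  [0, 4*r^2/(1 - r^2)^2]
Γ^r_{θ θ} = (1/2) g^{rr} (∂_θ g_{rθ} + ∂_θ g_{rθ} - ∂_r g_{θθ}) = (1/2)((1 - r^2)^2/4)((0) + (0) - (-8*(r^3 + r)/(r^2 - 1)^3)) = (r^3 + r)/(r^2 - 1)
This equals the proposed value (r^3 + r)/(r^2 - 1).
Yes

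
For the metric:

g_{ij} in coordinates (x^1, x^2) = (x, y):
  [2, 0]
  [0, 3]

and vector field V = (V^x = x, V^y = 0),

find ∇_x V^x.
All Christoffel symbols are zero.
∇_x V^x = ∂_x V^x + Γ^x_{x j} V^j
  = (1) + (0)(x) + (0)(0)
  = 1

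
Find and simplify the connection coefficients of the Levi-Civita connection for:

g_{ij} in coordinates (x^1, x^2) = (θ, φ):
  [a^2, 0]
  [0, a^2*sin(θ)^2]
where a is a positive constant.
Using Γ^k_{ij} = (1/2) g^{km} (∂_i g_{mj} + ∂_j g_{mi} - ∂_m g_{ij}); the metric is diagonal, so only the m = k term contributes.
Non-zero symbols (using the symmetry Γ^k_{ij} = Γ^k_{ji}):
Γ^θ_{φ φ} = (1/2) g^{θθ} (∂_φ g_{θφ} + ∂_φ g_{θφ} - ∂_θ g_{φφ}) = (1/2)(1/a^2)((0) + (0) - (a^2*sin(2*θ))) = -sin(2*θ)/2
Γ^φ_{θ φ} = (1/2) g^{φφ} (∂_θ g_{φφ} + ∂_φ g_{φθ} - ∂_φ g_{θφ}) = (1/2)(1/(a^2*sin(θ)^2))((a^2*sin(2*θ)) + (0) - (0)) = 1/tan(θ)
All other Christoffel symbols are zero.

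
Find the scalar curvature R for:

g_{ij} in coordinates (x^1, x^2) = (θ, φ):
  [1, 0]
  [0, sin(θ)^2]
Non-zero Christoffel symbols (Γ^k_{ij} = Γ^k_{ji}):
Γ^θ_{φ φ} = -sin(2*θ)/2
Γ^φ_{θ φ} = 1/tan(θ)
Ricci tensor (R_{ij} = R^k_{ikj}): R_{θθ} = 1, R_{θφ} = 0, R_{φφ} = sin(θ)^2
Inverse metric: g^{θθ} = 1, g^{φφ} = 1/sin(θ)^2
R = g^{ij} R_{ij} = (1)(1) + (1/sin(θ)^2)(sin(θ)^2) = 2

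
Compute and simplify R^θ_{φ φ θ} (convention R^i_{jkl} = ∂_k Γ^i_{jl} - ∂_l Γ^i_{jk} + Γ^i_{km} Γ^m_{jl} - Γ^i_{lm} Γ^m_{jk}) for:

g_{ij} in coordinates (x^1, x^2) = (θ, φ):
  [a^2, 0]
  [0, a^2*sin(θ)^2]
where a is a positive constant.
Non-zero Christoffel symbols (Γ^k_{ij} = Γ^k_{ji}):
Γ^θ_{φ φ} = -sin(2*θ)/2
Γ^φ_{θ φ} = 1/tan(θ)
R^θ_{φ φ θ} = ∂_φ Γ^θ_{φ θ} - ∂_θ Γ^θ_{φ φ} + Γ^θ_{φ m} Γ^m_{φ θ} - Γ^θ_{θ m} Γ^m_{φ φ}
  = (0) - (-cos(2*θ)) + (-cos(θ)^2) - (0) = -sin(θ)^2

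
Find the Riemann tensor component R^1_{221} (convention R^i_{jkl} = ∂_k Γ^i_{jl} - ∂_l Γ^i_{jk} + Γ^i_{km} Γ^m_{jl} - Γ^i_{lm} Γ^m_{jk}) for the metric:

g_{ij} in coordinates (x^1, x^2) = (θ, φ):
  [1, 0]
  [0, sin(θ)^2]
Non-zero Christoffel symbols (Γ^k_{ij} = Γ^k_{ji}):
Γ^θ_{φ φ} = -sin(2*θ)/2
Γ^φ_{θ φ} = 1/tan(θ)
R^θ_{φ φ θ} = ∂_φ Γ^θ_{φ θ} - ∂_θ Γ^θ_{φ φ} + Γ^θ_{φ m} Γ^m_{φ θ} - Γ^θ_{θ m} Γ^m_{φ φ}
  = (0) - (-cos(2*θ)) + (-cos(θ)^2) - (0) = -sin(θ)^2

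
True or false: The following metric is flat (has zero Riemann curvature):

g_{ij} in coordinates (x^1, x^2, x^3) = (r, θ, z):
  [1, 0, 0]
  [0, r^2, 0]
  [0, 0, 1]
Non-zero Christoffel symbols:
Γ^r_{θ θ} = -r
Γ^θ_{r θ} = 1/r
Ricci tensor: R_{rr} = 0, R_{rθ} = 0, R_{rz} = 0, R_{θθ} = 0, R_{θz} = 0, R_{zz} = 0
All R_{ij} vanish; in 3 dimensions the Riemann tensor is fully determined by the Ricci tensor, so R^i_{jkl} = 0: the metric is flat (curvilinear coordinates on flat space).
True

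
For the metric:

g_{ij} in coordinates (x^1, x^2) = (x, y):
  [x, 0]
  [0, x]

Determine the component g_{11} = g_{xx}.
With x^1 = x, x^2 = y, g_{11} = g_{xx} is the row-1, column-1 entry of the matrix.
g_{11} = x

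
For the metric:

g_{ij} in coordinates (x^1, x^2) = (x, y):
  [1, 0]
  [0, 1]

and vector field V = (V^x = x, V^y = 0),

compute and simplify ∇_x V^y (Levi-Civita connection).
All Christoffel symbols are zero.
∇_x V^y = ∂_x V^y + Γ^y_{x j} V^j
  = (0) + (0)(x) + (0)(0)
  = 0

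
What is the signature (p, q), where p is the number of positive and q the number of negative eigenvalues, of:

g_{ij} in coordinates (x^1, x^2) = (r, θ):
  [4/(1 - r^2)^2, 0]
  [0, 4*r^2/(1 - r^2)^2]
The metric is diagonal, so its eigenvalues are the diagonal entries: 4/(1 - r^2)^2, 4*r^2/(1 - r^2)^2 (at a generic point, where coordinate-dependent entries are positive).
2 positive, 0 negative.
(2, 0) - Riemannian (positive definite)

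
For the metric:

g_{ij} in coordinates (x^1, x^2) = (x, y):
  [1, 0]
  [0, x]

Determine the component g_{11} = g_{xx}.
With x^1 = x, x^2 = y, g_{11} = g_{xx} is the row-1, column-1 entry of the matrix.
g_{11} = 1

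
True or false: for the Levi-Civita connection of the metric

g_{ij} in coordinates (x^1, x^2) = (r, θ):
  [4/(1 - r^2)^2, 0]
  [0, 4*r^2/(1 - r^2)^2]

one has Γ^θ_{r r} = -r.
Γ^θ_{r r} = (1/2) g^{θθ} (∂_r g_{θr} + ∂_r g_{θr} - ∂_θ g_{rr}) = (1/2)((1 - r^2)^2/(4*r^2))((0) + (0) - (0)) = 0
This differs from the proposed value -r.
False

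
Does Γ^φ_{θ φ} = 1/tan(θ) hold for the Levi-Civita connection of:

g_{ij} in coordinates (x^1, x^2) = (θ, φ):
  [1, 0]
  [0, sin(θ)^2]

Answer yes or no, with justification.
Γ^φ_{θ φ} = (1/2) g^{φφ} (∂_θ g_{φφ} + ∂_φ g_{φθ} - ∂_φ g_{θφ}) = (1/2)(1/sin(θ)^2)((sin(2*θ)) + (0) - (0)) = 1/tan(θ)
This equals the proposed value 1/tan(θ).
Yes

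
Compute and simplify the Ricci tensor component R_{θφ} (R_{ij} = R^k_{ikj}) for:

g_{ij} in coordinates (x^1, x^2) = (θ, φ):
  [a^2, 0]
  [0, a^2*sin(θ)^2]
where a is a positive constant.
Non-zero Christoffel symbols (Γ^k_{ij} = Γ^k_{ji}):
Γ^θ_{φ φ} = -sin(2*θ)/2
Γ^φ_{θ φ} = 1/tan(θ)
R^θ_{θ θ φ} = 0 (a repeated index in an antisymmetric pair)
R^φ_{θ φ φ} = 0 (a repeated index in an antisymmetric pair)
R_{θφ} = R^θ_{θ θ φ} + R^φ_{θ φ φ} = (0) + (0) = 0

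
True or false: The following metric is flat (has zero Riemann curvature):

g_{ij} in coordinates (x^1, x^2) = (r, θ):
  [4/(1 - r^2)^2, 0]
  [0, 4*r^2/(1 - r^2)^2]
Non-zero Christoffel symbols:
Γ^r_{r r} = 2*r/(1 - r^2)
Γ^r_{θ θ} = (r^3 + r)/(r^2 - 1)
Γ^θ_{r θ} = (-r^2 - 1)/(r^3 - r)
Ricci tensor: R_{rr} = -4/(r^2 - 1)^2, R_{rθ} = 0, R_{θθ} = -4*r^2/(r^2 - 1)^2
The Ricci tensor is non-zero, so the Riemann tensor is non-zero: not flat.
False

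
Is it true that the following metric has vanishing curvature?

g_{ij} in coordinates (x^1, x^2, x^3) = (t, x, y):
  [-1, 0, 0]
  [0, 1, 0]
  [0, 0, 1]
All metric components are constant, so every Christoffel symbol vanishes and R^i_{jkl} = 0.
Yes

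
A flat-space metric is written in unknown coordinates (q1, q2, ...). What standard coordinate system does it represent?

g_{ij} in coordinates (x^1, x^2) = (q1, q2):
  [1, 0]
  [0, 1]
All components are constant and the metric is the identity, i.e. orthonormal rectilinear coordinates.
Cartesian (2D) coordinates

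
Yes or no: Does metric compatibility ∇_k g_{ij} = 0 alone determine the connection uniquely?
One also needs vanishing torsion; metric compatibility plus torsion-freeness singles out the Levi-Civita connection.
No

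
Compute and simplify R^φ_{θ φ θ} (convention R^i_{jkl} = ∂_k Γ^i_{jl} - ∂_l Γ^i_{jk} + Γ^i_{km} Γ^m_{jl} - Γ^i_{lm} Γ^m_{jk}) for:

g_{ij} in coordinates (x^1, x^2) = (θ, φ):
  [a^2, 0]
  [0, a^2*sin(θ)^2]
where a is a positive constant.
Non-zero Christoffel symbols (Γ^k_{ij} = Γ^k_{ji}):
Γ^θ_{φ φ} = -sin(2*θ)/2
Γ^φ_{θ φ} = 1/tan(θ)
R^φ_{θ φ θ} = ∂_φ Γ^φ_{θ θ} - ∂_θ Γ^φ_{θ φ} + Γ^φ_{φ m} Γ^m_{θ θ} - Γ^φ_{θ m} Γ^m_{θ φ}
  = (0) - (-1/sin(θ)^2) + (0) - (1/tan(θ)^2) = 1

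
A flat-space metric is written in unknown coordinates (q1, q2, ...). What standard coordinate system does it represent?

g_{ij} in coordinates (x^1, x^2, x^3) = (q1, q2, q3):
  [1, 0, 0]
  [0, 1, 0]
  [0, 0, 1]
All components are constant and the metric is the identity, i.e. orthonormal rectilinear coordinates.
Cartesian (3D) coordinates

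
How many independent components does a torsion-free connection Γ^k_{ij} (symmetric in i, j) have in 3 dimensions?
Γ^k_{ij} has n choices for the upper index and n(n+1)/2 independent symmetric lower index pairs.
Total = 3 × 3×4/2 = 3 × 6 = 18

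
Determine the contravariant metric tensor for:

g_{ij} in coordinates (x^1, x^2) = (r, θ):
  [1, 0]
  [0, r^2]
The metric is diagonal, so g^{ij} is diagonal with entries 1/g_{ii}: diag(1, 1/(r^2)).
g^{ij}:
  [1, 0]
  [0, 1/r^2]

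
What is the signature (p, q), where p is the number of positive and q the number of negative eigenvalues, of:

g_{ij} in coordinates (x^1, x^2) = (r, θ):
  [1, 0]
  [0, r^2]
The metric is diagonal, so its eigenvalues are the diagonal entries: 1, r^2 (at a generic point, where coordinate-dependent entries are positive).
2 positive, 0 negative.
(2, 0) - Riemannian (positive definite)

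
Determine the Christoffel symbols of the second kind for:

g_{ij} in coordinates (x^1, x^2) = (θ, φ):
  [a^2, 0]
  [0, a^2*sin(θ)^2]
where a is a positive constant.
Using Γ^k_{ij} = (1/2) g^{km} (∂_i g_{mj} + ∂_j g_{mi} - ∂_m g_{ij}); the metric is diagonal, so only the m = k term contributes.
Non-zero symbols (using the symmetry Γ^k_{ij} = Γ^k_{ji}):
Γ^θ_{φ φ} = (1/2) g^{θθ} (∂_φ g_{θφ} + ∂_φ g_{θφ} - ∂_θ g_{φφ}) = (1/2)(1/a^2)((0) + (0) - (a^2*sin(2*θ))) = -sin(2*θ)/2
Γ^φ_{θ φ} = (1/2) g^{φφ} (∂_θ g_{φφ} + ∂_φ g_{φθ} - ∂_φ g_{θφ}) = (1/2)(1/(a^2*sin(θ)^2))((a^2*sin(2*θ)) + (0) - (0)) = 1/tan(θ)
All other Christoffel symbols are zero.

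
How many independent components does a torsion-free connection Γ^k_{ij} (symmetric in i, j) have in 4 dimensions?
Γ^k_{ij} has n choices for the upper index and n(n+1)/2 independent symmetric lower index pairs.
Total = 4 × 4×5/2 = 4 × 10 = 40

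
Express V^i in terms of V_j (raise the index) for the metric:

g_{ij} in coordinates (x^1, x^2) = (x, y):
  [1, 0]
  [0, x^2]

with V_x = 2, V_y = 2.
Inverse metric (diagonal): g^{xx} = 1, g^{yy} = 1/x^2
V^i = g^{ij} V_j:
V^x = (1)(2) + (0)(2) = 2
V^y = (0)(2) + (1/x^2)(2) = 2/x^2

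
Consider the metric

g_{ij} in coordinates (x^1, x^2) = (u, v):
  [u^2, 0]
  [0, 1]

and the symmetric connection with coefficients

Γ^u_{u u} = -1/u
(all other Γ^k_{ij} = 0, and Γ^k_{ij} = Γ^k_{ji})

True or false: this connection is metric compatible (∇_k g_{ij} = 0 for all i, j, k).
Using ∇_k g_{ij} = ∂_k g_{ij} - Γ^m_{ki} g_{mj} - Γ^m_{kj} g_{im}:
∇_u g_{uu} = (2*u) - (-u) - (-u) = 4*u ≠ 0
So the connection is not metric compatible (it is not the Levi-Civita connection).
False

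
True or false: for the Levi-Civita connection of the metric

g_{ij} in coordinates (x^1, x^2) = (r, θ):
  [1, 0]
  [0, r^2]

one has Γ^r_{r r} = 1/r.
Γ^r_{r r} = (1/2) g^{rr} (∂_r g_{rr} + ∂_r g_{rr} - ∂_r g_{rr}) = (1/2)(1)((0) + (0) - (0)) = 0
This differs from the proposed value 1/r.
False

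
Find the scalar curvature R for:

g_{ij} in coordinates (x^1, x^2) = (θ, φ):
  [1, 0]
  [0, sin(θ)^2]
Non-zero Christoffel symbols (Γ^k_{ij} = Γ^k_{ji}):
Γ^θ_{φ φ} = -sin(2*θ)/2
Γ^φ_{θ φ} = 1/tan(θ)
Ricci tensor (R_{ij} = R^k_{ikj}): R_{θθ} = 1, R_{θφ} = 0, R_{φφ} = sin(θ)^2
Inverse metric: g^{θθ} = 1, g^{φφ} = 1/sin(θ)^2
R = g^{ij} R_{ij} = (1)(1) + (1/sin(θ)^2)(sin(θ)^2) = 2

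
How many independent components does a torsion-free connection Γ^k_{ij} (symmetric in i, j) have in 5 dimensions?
Γ^k_{ij} has n choices for the upper index and n(n+1)/2 independent symmetric lower index pairs.
Total = 5 × 5×6/2 = 5 × 15 = 75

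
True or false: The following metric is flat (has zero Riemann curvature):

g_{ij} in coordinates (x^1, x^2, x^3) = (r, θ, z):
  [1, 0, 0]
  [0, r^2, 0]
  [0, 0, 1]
Non-zero Christoffel symbols:
Γ^r_{θ θ} = -r
Γ^θ_{r θ} = 1/r
Ricci tensor: R_{rr} = 0, R_{rθ} = 0, R_{rz} = 0, R_{θθ} = 0, R_{θz} = 0, R_{zz} = 0
All R_{ij} vanish; in 3 dimensions the Riemann tensor is fully determined by the Ricci tensor, so R^i_{jkl} = 0: the metric is flat (curvilinear coordinates on flat space).
True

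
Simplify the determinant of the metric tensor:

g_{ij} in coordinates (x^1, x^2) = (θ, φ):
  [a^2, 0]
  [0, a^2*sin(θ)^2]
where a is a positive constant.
For a 2×2 metric: det(g) = g_{11}·g_{22} - g_{12}·g_{21}
= (a^2)·(a^2*sin(θ)^2) - (0)·(0)
= a^4*sin(θ)^2 - 0
det(g) = a^4*sin(θ)^2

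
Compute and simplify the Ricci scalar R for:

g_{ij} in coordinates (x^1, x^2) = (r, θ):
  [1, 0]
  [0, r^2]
Non-zero Christoffel symbols (Γ^k_{ij} = Γ^k_{ji}):
Γ^r_{θ θ} = -r
Γ^θ_{r θ} = 1/r
Ricci tensor (R_{ij} = R^k_{ikj}): R_{rr} = 0, R_{rθ} = 0, R_{θθ} = 0
Inverse metric: g^{rr} = 1, g^{θθ} = 1/r^2
R = g^{ij} R_{ij} = (1)(0) + (1/r^2)(0) = 0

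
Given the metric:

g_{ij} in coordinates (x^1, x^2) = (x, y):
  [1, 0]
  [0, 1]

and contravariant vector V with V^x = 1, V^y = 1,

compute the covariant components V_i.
V_i = g_{ij} V^j:
V_x = (1)(1) + (0)(1) = 1
V_y = (0)(1) + (1)(1) = 1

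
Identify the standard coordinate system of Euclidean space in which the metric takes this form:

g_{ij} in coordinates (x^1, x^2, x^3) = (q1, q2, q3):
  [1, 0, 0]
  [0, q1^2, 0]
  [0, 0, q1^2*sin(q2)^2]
The line element ds^2 = dq1^2 + q1^2 dq2^2 + q1^2 sin(q2)^2 dq3^2 is dr^2 + r^2 dθ^2 + r^2 sin(θ)^2 dφ^2 with q1 = r, q2 = θ, q3 = φ.
spherical coordinates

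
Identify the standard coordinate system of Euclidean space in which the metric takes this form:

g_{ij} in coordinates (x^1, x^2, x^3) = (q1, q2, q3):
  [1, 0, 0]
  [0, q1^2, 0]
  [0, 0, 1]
The line element ds^2 = dq1^2 + q1^2 dq2^2 + dq3^2 is dr^2 + r^2 dθ^2 + dz^2 with q1 = r, q2 = θ, q3 = z.
cylindrical coordinates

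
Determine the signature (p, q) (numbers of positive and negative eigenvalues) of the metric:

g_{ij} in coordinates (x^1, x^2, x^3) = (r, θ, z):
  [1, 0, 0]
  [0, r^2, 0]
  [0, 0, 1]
The metric is diagonal, so its eigenvalues are the diagonal entries: 1, r^2, 1 (at a generic point, where coordinate-dependent entries are positive).
3 positive, 0 negative.
(3, 0) - Riemannian (positive definite)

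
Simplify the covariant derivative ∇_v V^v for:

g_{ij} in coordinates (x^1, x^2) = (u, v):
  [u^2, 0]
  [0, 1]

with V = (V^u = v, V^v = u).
Non-zero Christoffel symbols:
Γ^u_{u u} = 1/u
∇_v V^v = ∂_v V^v + Γ^v_{v j} V^j
  = (0) + (0)(v) + (0)(u)
  = 0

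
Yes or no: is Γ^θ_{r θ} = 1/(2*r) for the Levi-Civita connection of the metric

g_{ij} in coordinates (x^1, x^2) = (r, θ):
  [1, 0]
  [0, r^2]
Γ^θ_{r θ} = (1/2) g^{θθ} (∂_r g_{θθ} + ∂_θ g_{θr} - ∂_θ g_{rθ}) = (1/2)(1/r^2)((2*r) + (0) - (0)) = 1/r
This differs from the proposed value 1/(2*r).
No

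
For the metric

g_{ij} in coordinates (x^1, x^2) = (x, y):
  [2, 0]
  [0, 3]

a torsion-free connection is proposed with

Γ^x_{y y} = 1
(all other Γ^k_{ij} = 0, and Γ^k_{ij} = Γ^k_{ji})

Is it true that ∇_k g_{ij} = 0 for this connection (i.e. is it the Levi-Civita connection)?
Using ∇_k g_{ij} = ∂_k g_{ij} - Γ^m_{ki} g_{mj} - Γ^m_{kj} g_{im}:
∇_y g_{xy} = (0) - (0) - (2) = -2 ≠ 0
So the connection is not metric compatible (it is not the Levi-Civita connection).
No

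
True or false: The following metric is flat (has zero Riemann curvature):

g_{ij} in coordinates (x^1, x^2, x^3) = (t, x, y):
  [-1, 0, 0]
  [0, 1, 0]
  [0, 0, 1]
All metric components are constant, so every Christoffel symbol vanishes and R^i_{jkl} = 0.
True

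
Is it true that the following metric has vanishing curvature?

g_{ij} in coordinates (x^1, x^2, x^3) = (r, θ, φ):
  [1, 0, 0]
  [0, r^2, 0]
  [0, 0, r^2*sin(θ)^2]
Non-zero Christoffel symbols:
Γ^r_{θ θ} = -r
Γ^r_{φ φ} = -r*sin(θ)^2
Γ^θ_{r θ} = 1/r
Γ^θ_{φ φ} = -sin(2*θ)/2
Γ^φ_{r φ} = 1/r
Γ^φ_{θ φ} = 1/tan(θ)
Ricci tensor: R_{rr} = 0, R_{rθ} = 0, R_{rφ} = 0, R_{θθ} = 0, R_{θφ} = 0, R_{φφ} = 0
All R_{ij} vanish; in 3 dimensions the Riemann tensor is fully determined by the Ricci tensor, so R^i_{jkl} = 0: the metric is flat (curvilinear coordinates on flat space).
Yes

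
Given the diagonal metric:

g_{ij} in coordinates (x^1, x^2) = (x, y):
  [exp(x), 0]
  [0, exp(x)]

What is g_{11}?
With x^1 = x, x^2 = y, g_{11} = g_{xx} is the row-1, column-1 entry of the matrix.
g_{11} = exp(x)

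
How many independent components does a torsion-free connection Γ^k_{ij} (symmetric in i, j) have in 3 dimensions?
Γ^k_{ij} has n choices for the upper index and n(n+1)/2 independent symmetric lower index pairs.
Total = 3 × 3×4/2 = 3 × 6 = 18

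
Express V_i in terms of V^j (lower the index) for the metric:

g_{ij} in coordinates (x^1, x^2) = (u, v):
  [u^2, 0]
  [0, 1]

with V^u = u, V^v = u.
V_i = g_{ij} V^j:
V_u = (u^2)(u) + (0)(u) = u^3
V_v = (0)(u) + (1)(u) = u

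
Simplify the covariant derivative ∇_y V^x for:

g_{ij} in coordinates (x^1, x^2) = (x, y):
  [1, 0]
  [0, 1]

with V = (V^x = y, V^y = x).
All Christoffel symbols are zero.
∇_y V^x = ∂_y V^x + Γ^x_{y j} V^j
  = (1) + (0)(y) + (0)(x)
  = 1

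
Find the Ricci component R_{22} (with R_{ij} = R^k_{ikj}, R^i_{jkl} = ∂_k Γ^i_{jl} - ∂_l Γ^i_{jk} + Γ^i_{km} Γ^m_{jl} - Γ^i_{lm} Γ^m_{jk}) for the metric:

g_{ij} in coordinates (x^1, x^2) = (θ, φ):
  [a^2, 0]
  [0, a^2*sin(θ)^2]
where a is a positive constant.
Non-zero Christoffel symbols (Γ^k_{ij} = Γ^k_{ji}):
Γ^θ_{φ φ} = -sin(2*θ)/2
Γ^φ_{θ φ} = 1/tan(θ)
R^θ_{φ θ φ} = ∂_θ Γ^θ_{φ φ} - ∂_φ Γ^θ_{φ θ} + Γ^θ_{θ m} Γ^m_{φ φ} - Γ^θ_{φ m} Γ^m_{φ θ}
  = (-cos(2*θ)) - (0) + (0) - (-cos(θ)^2) = sin(θ)^2
R^φ_{φ φ φ} = 0 (a repeated index in an antisymmetric pair)
R_{φφ} = R^θ_{φ θ φ} + R^φ_{φ φ φ} = (sin(θ)^2) + (0) = sin(θ)^2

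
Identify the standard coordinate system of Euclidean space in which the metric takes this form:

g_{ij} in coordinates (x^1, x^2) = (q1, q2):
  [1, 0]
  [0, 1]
All components are constant and the metric is the identity, i.e. orthonormal rectilinear coordinates.
Cartesian (2D) coordinates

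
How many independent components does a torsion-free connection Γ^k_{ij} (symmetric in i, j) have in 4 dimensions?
Γ^k_{ij} has n choices for the upper index and n(n+1)/2 independent symmetric lower index pairs.
Total = 4 × 4×5/2 = 4 × 10 = 40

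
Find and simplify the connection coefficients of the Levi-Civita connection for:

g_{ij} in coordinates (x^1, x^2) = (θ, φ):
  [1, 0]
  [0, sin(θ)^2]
Using Γ^k_{ij} = (1/2) g^{km} (∂_i g_{mj} + ∂_j g_{mi} - ∂_m g_{ij}); the metric is diagonal, so only the m = k term contributes.
Non-zero symbols (using the symmetry Γ^k_{ij} = Γ^k_{ji}):
Γ^θ_{φ φ} = (1/2) g^{θθ} (∂_φ g_{θφ} + ∂_φ g_{θφ} - ∂_θ g_{φφ}) = (1/2)(1)((0) + (0) - (sin(2*θ))) = -sin(2*θ)/2
Γ^φ_{θ φ} = (1/2) g^{φφ} (∂_θ g_{φφ} + ∂_φ g_{φθ} - ∂_φ g_{θφ}) = (1/2)(1/sin(θ)^2)((sin(2*θ)) + (0) - (0)) = 1/tan(θ)
All other Christoffel symbols are zero.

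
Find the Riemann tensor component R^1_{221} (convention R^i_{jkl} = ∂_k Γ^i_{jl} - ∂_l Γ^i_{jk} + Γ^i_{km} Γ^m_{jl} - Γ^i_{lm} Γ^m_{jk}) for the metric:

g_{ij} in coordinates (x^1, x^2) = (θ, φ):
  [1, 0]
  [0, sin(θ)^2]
Non-zero Christoffel symbols (Γ^k_{ij} = Γ^k_{ji}):
Γ^θ_{φ φ} = -sin(2*θ)/2
Γ^φ_{θ φ} = 1/tan(θ)
R^θ_{φ φ θ} = ∂_φ Γ^θ_{φ θ} - ∂_θ Γ^θ_{φ φ} + Γ^θ_{φ m} Γ^m_{φ θ} - Γ^θ_{θ m} Γ^m_{φ φ}
  = (0) - (-cos(2*θ)) + (-cos(θ)^2) - (0) = -sin(θ)^2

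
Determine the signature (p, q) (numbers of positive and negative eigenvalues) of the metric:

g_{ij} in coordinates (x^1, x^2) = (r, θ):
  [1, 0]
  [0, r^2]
The metric is diagonal, so its eigenvalues are the diagonal entries: 1, r^2 (at a generic point, where coordinate-dependent entries are positive).
2 positive, 0 negative.
(2, 0) - Riemannian (positive definite)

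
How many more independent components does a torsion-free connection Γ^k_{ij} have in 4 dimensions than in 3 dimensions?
Independent components in n dimensions: n × n(n+1)/2 = n^2(n+1)/2.
4D: 4 × 10 = 40
3D: 3 × 6 = 18
Difference = 40 - 18 = 22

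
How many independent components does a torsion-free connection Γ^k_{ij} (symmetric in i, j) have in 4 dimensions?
Γ^k_{ij} has n choices for the upper index and n(n+1)/2 independent symmetric lower index pairs.
Total = 4 × 4×5/2 = 4 × 10 = 40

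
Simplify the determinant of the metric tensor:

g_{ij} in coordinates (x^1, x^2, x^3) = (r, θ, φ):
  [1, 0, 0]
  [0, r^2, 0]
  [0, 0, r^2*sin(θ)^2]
Diagonal metric: det(g) = g_{11}·g_{22}·g_{33}
= (1)·(r^2)·(r^2*sin(θ)^2)
det(g) = r^4*sin(θ)^2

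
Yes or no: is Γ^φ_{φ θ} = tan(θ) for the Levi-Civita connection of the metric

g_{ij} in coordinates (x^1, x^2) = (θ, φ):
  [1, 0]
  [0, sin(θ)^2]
Γ^φ_{φ θ} = (1/2) g^{φφ} (∂_φ g_{φθ} + ∂_θ g_{φφ} - ∂_φ g_{φθ}) = (1/2)(1/sin(θ)^2)((0) + (sin(2*θ)) - (0)) = 1/tan(θ)
This differs from the proposed value tan(θ).
No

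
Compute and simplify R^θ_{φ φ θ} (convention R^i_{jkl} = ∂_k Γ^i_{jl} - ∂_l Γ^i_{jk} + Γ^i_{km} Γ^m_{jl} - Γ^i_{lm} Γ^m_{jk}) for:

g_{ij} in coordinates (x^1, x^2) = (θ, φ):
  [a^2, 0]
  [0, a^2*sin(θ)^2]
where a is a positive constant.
Non-zero Christoffel symbols (Γ^k_{ij} = Γ^k_{ji}):
Γ^θ_{φ φ} = -sin(2*θ)/2
Γ^φ_{θ φ} = 1/tan(θ)
R^θ_{φ φ θ} = ∂_φ Γ^θ_{φ θ} - ∂_θ Γ^θ_{φ φ} + Γ^θ_{φ m} Γ^m_{φ θ} - Γ^θ_{θ m} Γ^m_{φ φ}
  = (0) - (-cos(2*θ)) + (-cos(θ)^2) - (0) = -sin(θ)^2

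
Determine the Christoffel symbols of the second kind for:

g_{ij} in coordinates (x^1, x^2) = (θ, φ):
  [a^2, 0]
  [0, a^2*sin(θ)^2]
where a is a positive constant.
Using Γ^k_{ij} = (1/2) g^{km} (∂_i g_{mj} + ∂_j g_{mi} - ∂_m g_{ij}); the metric is diagonal, so only the m = k term contributes.
Non-zero symbols (using the symmetry Γ^k_{ij} = Γ^k_{ji}):
Γ^θ_{φ φ} = (1/2) g^{θθ} (∂_φ g_{θφ} + ∂_φ g_{θφ} - ∂_θ g_{φφ}) = (1/2)(1/a^2)((0) + (0) - (a^2*sin(2*θ))) = -sin(2*θ)/2
Γ^φ_{θ φ} = (1/2) g^{φφ} (∂_θ g_{φφ} + ∂_φ g_{φθ} - ∂_φ g_{θφ}) = (1/2)(1/(a^2*sin(θ)^2))((a^2*sin(2*θ)) + (0) - (0)) = 1/tan(θ)
All other Christoffel symbols are zero.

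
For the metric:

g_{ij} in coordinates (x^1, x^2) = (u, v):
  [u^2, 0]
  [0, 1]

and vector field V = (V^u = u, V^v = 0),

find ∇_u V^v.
Non-zero Christoffel symbols:
Γ^u_{u u} = 1/u
∇_u V^v = ∂_u V^v + Γ^v_{u j} V^j
  = (0) + (0)(u) + (0)(0)
  = 0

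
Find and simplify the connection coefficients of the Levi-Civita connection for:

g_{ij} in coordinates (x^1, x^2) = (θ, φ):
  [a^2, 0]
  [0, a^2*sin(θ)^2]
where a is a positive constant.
Using Γ^k_{ij} = (1/2) g^{km} (∂_i g_{mj} + ∂_j g_{mi} - ∂_m g_{ij}); the metric is diagonal, so only the m = k term contributes.
Non-zero symbols (using the symmetry Γ^k_{ij} = Γ^k_{ji}):
Γ^θ_{φ φ} = (1/2) g^{θθ} (∂_φ g_{θφ} + ∂_φ g_{θφ} - ∂_θ g_{φφ}) = (1/2)(1/a^2)((0) + (0) - (a^2*sin(2*θ))) = -sin(2*θ)/2
Γ^φ_{θ φ} = (1/2) g^{φφ} (∂_θ g_{φφ} + ∂_φ g_{φθ} - ∂_φ g_{θφ}) = (1/2)(1/(a^2*sin(θ)^2))((a^2*sin(2*θ)) + (0) - (0)) = 1/tan(θ)
All other Christoffel symbols are zero.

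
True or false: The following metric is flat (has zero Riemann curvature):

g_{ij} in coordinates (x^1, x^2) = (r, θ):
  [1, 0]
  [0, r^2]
Non-zero Christoffel symbols:
Γ^r_{θ θ} = -r
Γ^θ_{r θ} = 1/r
Ricci tensor: R_{rr} = 0, R_{rθ} = 0, R_{θθ} = 0
All R_{ij} vanish; in 2 dimensions the Riemann tensor is fully determined by the Ricci tensor, so R^i_{jkl} = 0: the metric is flat (curvilinear coordinates on flat space).
True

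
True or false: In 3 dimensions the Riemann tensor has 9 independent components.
n^2(n^2-1)/12 = 9·8/12 = 6 independent components for n = 3.
False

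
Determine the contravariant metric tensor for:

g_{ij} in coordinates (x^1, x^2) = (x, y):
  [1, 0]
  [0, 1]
The metric is diagonal, so g^{ij} is diagonal with entries 1/g_{ii}: diag(1, 1).
g^{ij}:
  [1, 0]
  [0, 1]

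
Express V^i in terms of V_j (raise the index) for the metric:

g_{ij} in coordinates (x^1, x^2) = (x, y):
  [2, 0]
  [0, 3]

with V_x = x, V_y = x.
Inverse metric (diagonal): g^{xx} = 1/2, g^{yy} = 1/3
V^i = g^{ij} V_j:
V^x = (1/2)(x) + (0)(x) = x/2
V^y = (0)(x) + (1/3)(x) = x/3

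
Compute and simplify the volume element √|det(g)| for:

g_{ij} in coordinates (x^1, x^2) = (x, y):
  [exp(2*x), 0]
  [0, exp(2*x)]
det(g) = exp(4*x)
√|det(g)| = exp(2*x)
Volume element: dV = exp(2*x) dx dy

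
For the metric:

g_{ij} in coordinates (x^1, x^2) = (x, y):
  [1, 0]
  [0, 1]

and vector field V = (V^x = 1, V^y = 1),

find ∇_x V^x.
All Christoffel symbols are zero.
∇_x V^x = ∂_x V^x + Γ^x_{x j} V^j
  = (0) + (0)(1) + (0)(1)
  = 0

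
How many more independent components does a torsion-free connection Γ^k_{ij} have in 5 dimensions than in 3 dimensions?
Independent components in n dimensions: n × n(n+1)/2 = n^2(n+1)/2.
5D: 5 × 15 = 75
3D: 3 × 6 = 18
Difference = 75 - 18 = 57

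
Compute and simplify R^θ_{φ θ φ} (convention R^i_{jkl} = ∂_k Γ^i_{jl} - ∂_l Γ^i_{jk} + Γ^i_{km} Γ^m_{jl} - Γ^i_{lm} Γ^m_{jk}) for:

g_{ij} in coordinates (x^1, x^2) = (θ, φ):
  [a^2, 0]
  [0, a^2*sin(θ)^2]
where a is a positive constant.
Non-zero Christoffel symbols (Γ^k_{ij} = Γ^k_{ji}):
Γ^θ_{φ φ} = -sin(2*θ)/2
Γ^φ_{θ φ} = 1/tan(θ)
R^θ_{φ θ φ} = ∂_θ Γ^θ_{φ φ} - ∂_φ Γ^θ_{φ θ} + Γ^θ_{θ m} Γ^m_{φ φ} - Γ^θ_{φ m} Γ^m_{φ θ}
  = (-cos(2*θ)) - (0) + (0) - (-cos(θ)^2) = sin(θ)^2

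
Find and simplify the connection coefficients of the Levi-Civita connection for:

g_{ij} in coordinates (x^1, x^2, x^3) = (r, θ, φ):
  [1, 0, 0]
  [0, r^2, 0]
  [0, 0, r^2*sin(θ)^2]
Using Γ^k_{ij} = (1/2) g^{km} (∂_i g_{mj} + ∂_j g_{mi} - ∂_m g_{ij}); the metric is diagonal, so only the m = k term contributes.
Non-zero symbols (using the symmetry Γ^k_{ij} = Γ^k_{ji}):
Γ^r_{θ θ} = (1/2) g^{rr} (∂_θ g_{rθ} + ∂_θ g_{rθ} - ∂_r g_{θθ}) = (1/2)(1)((0) + (0) - (2*r)) = -r
Γ^r_{φ φ} = (1/2) g^{rr} (∂_φ g_{rφ} + ∂_φ g_{rφ} - ∂_r g_{φφ}) = (1/2)(1)((0) + (0) - (2*r*sin(θ)^2)) = -r*sin(θ)^2
Γ^θ_{r θ} = (1/2) g^{θθ} (∂_r g_{θθ} + ∂_θ g_{θr} - ∂_θ g_{rθ}) = (1/2)(1/r^2)((2*r) + (0) - (0)) = 1/r
Γ^θ_{φ φ} = (1/2) g^{θθ} (∂_φ g_{θφ} + ∂_φ g_{θφ} - ∂_θ g_{φφ}) = (1/2)(1/r^2)((0) + (0) - (r^2*sin(2*θ))) = -sin(2*θ)/2
Γ^φ_{r φ} = (1/2) g^{φφ} (∂_r g_{φφ} + ∂_φ g_{φr} - ∂_φ g_{rφ}) = (1/2)(1/(r^2*sin(θ)^2))((2*r*sin(θ)^2) + (0) - (0)) = 1/r
Γ^φ_{θ φ} = (1/2) g^{φφ} (∂_θ g_{φφ} + ∂_φ g_{φθ} - ∂_φ g_{θφ}) = (1/2)(1/(r^2*sin(θ)^2))((r^2*sin(2*θ)) + (0) - (0)) = 1/tan(θ)
All other Christoffel symbols are zero.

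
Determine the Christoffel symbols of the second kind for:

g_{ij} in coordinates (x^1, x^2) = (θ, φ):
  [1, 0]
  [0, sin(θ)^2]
Using Γ^k_{ij} = (1/2) g^{km} (∂_i g_{mj} + ∂_j g_{mi} - ∂_m g_{ij}); the metric is diagonal, so only the m = k term contributes.
Non-zero symbols (using the symmetry Γ^k_{ij} = Γ^k_{ji}):
Γ^θ_{φ φ} = (1/2) g^{θθ} (∂_φ g_{θφ} + ∂_φ g_{θφ} - ∂_θ g_{φφ}) = (1/2)(1)((0) + (0) - (sin(2*θ))) = -sin(2*θ)/2
Γ^φ_{θ φ} = (1/2) g^{φφ} (∂_θ g_{φφ} + ∂_φ g_{φθ} - ∂_φ g_{θφ}) = (1/2)(1/sin(θ)^2)((sin(2*θ)) + (0) - (0)) = 1/tan(θ)
All other Christoffel symbols are zero.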